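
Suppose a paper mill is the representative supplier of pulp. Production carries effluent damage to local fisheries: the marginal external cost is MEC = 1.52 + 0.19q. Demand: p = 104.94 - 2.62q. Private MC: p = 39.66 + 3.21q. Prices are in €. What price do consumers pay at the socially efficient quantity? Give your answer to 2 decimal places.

P = €77.19

Social marginal cost = private MC + MEC = 41.18 + 3.40q.
Set SMC = demand: 41.18 + 3.40q = 104.94 - 2.62q → q* = 10.5914.
Consumer price on the demand curve at q*: 104.94 − 2.62×10.5914 = 77.1905.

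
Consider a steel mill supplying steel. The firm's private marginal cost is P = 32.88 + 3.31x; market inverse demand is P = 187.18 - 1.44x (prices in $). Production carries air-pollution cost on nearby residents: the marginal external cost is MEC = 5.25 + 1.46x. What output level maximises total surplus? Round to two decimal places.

x* = 24.00

Social marginal cost = private MC + MEC = 38.13 + 4.77x.
Set SMC = demand: 38.13 + 4.77x = 187.18 - 1.44x → x* = 24.0016.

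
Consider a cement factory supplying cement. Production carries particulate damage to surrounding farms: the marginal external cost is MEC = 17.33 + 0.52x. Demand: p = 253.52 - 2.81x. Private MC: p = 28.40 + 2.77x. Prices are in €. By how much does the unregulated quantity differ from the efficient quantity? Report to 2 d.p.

6.28 units

Market equilibrium (private): 28.40 + 2.77x = 253.52 - 2.81x → x_m = 40.3441.
Social marginal cost = private MC + MEC = 45.73 + 3.29x.
Set SMC = demand: 45.73 + 3.29x = 253.52 - 2.81x → x* = 34.0639.
Gap = |40.3441 − 34.0639| = 6.2802.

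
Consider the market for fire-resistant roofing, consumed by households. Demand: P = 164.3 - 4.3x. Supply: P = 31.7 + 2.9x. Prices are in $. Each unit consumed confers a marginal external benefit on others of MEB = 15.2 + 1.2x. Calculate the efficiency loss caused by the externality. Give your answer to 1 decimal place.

Market equilibrium (private): 31.7 + 2.9x = 164.3 - 4.3x → x_m = 18.4167.
Social marginal benefit = demand + MEB = 179.5 - 3.1x.
Set SMB = MC: 179.5 - 3.1x = 31.7 + 2.9x → x* = 24.6333.
The welfare-loss triangle has base |x_m − x*| and height MEB(x_m) (the vertical gap between SMB and MC is zero at x* and MEB at x_m).
DWL = ½ × 6.2166 × 37.3000 = 115.9396.

DWL = $115.9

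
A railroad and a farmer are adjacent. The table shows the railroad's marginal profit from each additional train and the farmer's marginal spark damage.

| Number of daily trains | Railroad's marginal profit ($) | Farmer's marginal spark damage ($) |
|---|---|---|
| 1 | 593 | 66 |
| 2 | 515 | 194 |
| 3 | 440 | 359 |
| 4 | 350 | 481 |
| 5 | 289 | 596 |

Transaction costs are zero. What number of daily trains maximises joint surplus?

Bargaining reaches the level where marginal profit last exceeds marginal spark damage.
That holds through level 3 (440 ≥ 359) but not at 4 (350 < 481).

3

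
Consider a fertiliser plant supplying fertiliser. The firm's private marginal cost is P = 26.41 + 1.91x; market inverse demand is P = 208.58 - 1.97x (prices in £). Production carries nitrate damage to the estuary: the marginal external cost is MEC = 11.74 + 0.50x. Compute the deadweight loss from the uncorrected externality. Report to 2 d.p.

DWL = £141.57

Market equilibrium (private): 26.41 + 1.91x = 208.58 - 1.97x → x_m = 46.9510.
Social marginal cost = private MC + MEC = 38.15 + 2.41x.
Set SMC = demand: 38.15 + 2.41x = 208.58 - 1.97x → x* = 38.9110.
The welfare-loss triangle has base |x_m − x*| and height MEC(x_m) (the vertical gap between SMC and demand is zero at x* and MEC at x_m).
DWL = ½ × 8.0400 × 35.2155 = 141.5663.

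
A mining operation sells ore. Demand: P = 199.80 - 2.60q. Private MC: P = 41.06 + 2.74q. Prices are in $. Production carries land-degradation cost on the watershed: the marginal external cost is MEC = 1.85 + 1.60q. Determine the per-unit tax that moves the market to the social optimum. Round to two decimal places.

Social marginal cost = private MC + MEC = 42.91 + 4.34q.
Set SMC = demand: 42.91 + 4.34q = 199.80 - 2.60q → q* = 22.6066.
The Pigouvian tax equals MEC at q*: 1.85 + 1.60×22.6066 = 38.0206.

tax = $38.02 per unit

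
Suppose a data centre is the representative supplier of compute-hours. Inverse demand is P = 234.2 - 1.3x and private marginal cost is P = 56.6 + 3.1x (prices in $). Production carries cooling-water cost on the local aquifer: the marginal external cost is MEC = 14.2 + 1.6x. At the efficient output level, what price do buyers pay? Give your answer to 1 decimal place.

Social marginal cost = private MC + MEC = 70.8 + 4.7x.
Set SMC = demand: 70.8 + 4.7x = 234.2 - 1.3x → x* = 27.2333.
Consumer price on the demand curve at x*: 234.2 − 1.3×27.2333 = 198.7967.

P = $198.8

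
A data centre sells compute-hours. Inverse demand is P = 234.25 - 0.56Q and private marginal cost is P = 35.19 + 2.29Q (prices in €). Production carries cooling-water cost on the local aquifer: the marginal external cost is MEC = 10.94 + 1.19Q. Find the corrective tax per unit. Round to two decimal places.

tax = €66.35 per unit

Social marginal cost = private MC + MEC = 46.13 + 3.48Q.
Set SMC = demand: 46.13 + 3.48Q = 234.25 - 0.56Q → Q* = 46.5644.
The Pigouvian tax equals MEC at Q*: 10.94 + 1.19×46.5644 = 66.3516.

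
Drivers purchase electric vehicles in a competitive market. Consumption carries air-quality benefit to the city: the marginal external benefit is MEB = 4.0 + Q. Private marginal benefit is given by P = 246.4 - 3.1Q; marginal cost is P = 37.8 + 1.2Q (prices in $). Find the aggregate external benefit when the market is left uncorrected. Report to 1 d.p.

Market equilibrium (private): 37.8 + 1.2Q = 246.4 - 3.1Q → Q_m = 48.5116.
Total external benefit = ∫₀^{Q_m} (4.0 + 1.0Q) dQ = 4.0×48.5116 + ½×1.0×48.5116² = 1370.7341.

$1370.7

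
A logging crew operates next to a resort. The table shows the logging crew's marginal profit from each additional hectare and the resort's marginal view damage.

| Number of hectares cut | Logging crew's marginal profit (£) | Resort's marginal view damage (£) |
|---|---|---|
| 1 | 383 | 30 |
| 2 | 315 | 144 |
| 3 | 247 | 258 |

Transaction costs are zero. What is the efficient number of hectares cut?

Bargaining reaches the level where marginal profit last exceeds marginal view damage.
That holds through level 2 (315 ≥ 144) but not at 3 (247 < 258).

2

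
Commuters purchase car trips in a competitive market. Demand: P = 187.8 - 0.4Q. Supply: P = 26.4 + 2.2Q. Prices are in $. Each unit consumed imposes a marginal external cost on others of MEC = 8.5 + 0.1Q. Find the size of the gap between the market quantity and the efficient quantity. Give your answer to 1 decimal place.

5.4 units

Market equilibrium (private): 26.4 + 2.2Q = 187.8 - 0.4Q → Q_m = 62.0769.
Social marginal benefit = demand − MEC = 179.3 - 0.5Q.
Set SMB = MC: 179.3 - 0.5Q = 26.4 + 2.2Q → Q* = 56.6296.
Gap = |62.0769 − 56.6296| = 5.4473.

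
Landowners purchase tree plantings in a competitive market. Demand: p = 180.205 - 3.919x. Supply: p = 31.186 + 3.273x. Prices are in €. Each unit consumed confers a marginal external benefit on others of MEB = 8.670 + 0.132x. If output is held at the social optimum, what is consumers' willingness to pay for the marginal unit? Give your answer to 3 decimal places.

Social marginal benefit = demand + MEB = 188.875 - 3.787x.
Set SMB = MC: 188.875 - 3.787x = 31.186 + 3.273x → x* = 22.3356.
Consumer price on the demand curve at x*: 180.205 − 3.919×22.3356 = 92.6718.

P = €92.672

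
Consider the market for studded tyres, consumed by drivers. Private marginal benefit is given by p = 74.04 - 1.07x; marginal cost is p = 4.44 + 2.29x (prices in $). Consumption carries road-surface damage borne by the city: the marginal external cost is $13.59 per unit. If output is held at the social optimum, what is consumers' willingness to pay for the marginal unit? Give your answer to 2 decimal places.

Social marginal benefit = demand − MEC = 60.45 - 1.07x.
Set SMB = MC: 60.45 - 1.07x = 4.44 + 2.29x → x* = 16.6696.
Consumer price on the demand curve at x*: 74.04 − 1.07×16.6696 = 56.2035.

P = $56.20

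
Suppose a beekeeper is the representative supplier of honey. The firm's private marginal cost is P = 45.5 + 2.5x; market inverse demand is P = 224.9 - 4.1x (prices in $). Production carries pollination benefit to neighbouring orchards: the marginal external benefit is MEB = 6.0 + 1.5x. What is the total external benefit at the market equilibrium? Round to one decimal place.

Market equilibrium (private): 45.5 + 2.5x = 224.9 - 4.1x → x_m = 27.1818.
Total external benefit = ∫₀^{x_m} (6.0 + 1.5x) dx = 6.0×27.1818 + ½×1.5×27.1818² = 717.2285.

$717.2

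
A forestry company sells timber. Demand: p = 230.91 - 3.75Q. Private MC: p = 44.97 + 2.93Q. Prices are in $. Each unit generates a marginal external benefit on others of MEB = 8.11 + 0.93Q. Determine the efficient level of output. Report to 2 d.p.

Social marginal cost = private MC − MEB = 36.86 + 2.00Q.
Set SMC = demand: 36.86 + 2.00Q = 230.91 - 3.75Q → Q* = 33.7478.

Q* = 33.75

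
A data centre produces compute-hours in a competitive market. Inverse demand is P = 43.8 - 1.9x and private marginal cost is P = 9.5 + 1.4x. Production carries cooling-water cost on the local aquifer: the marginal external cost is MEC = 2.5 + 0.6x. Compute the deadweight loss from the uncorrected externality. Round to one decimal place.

DWL = 9.8

Market equilibrium (private): 9.5 + 1.4x = 43.8 - 1.9x → x_m = 10.3939.
Social marginal cost = private MC + MEC = 12.0 + 2.0x.
Set SMC = demand: 12.0 + 2.0x = 43.8 - 1.9x → x* = 8.1538.
Between x* and x_m the wedge SMC − demand runs linearly from 0 to MEC(x_m), so the loss is a triangle.
DWL = ½ × 2.2401 × 8.7364 = 9.7852.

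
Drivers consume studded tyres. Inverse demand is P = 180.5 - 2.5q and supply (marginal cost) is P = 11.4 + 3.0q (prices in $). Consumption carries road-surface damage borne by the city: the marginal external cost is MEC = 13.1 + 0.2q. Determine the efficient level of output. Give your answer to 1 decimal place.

Social marginal benefit = demand − MEC = 167.4 - 2.7q.
Set SMB = MC: 167.4 - 2.7q = 11.4 + 3.0q → q* = 27.3684.

q* = 27.4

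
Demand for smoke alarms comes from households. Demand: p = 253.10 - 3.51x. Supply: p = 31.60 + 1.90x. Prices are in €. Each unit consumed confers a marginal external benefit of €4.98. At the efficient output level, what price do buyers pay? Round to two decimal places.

P = €106.16

Social marginal benefit = demand + MEB = 258.08 - 3.51x.
Set SMB = MC: 258.08 - 3.51x = 31.60 + 1.90x → x* = 41.8632.
Consumer price on the demand curve at x*: 253.10 − 3.51×41.8632 = 106.1602.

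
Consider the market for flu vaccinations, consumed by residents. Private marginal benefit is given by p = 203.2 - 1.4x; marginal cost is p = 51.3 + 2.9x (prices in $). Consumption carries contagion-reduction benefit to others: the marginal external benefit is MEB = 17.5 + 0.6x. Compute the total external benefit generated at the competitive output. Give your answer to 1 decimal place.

Market equilibrium (private): 51.3 + 2.9x = 203.2 - 1.4x → x_m = 35.3256.
Total external benefit = ∫₀^{x_m} (17.5 + 0.6x) dx = 17.5×35.3256 + ½×0.6×35.3256² = 992.5674.

$992.6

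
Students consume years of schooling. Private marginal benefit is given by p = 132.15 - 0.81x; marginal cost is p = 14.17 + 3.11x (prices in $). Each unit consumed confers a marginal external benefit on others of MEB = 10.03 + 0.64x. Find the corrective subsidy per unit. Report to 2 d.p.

subsidy = $35.01 per unit

Social marginal benefit = demand + MEB = 142.18 - 0.17x.
Set SMB = MC: 142.18 - 0.17x = 14.17 + 3.11x → x* = 39.0274.
The Pigouvian subsidy equals MEB at x*: 10.03 + 0.64×39.0274 = 35.0075.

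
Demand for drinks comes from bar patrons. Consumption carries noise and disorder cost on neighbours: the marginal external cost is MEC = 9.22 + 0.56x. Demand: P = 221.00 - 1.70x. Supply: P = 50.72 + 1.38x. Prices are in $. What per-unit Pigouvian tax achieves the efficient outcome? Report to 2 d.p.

tax = $34.00 per unit

Social marginal benefit = demand − MEC = 211.78 - 2.26x.
Set SMB = MC: 211.78 - 2.26x = 50.72 + 1.38x → x* = 44.2473.
The Pigouvian tax equals MEC at x*: 9.22 + 0.56×44.2473 = 33.9985.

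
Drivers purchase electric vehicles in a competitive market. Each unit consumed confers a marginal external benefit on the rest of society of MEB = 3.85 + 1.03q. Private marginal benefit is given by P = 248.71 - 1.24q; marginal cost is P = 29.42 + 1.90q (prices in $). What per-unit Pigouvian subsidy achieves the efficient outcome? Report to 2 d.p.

Social marginal benefit = demand + MEB = 252.56 - 0.21q.
Set SMB = MC: 252.56 - 0.21q = 29.42 + 1.90q → q* = 105.7536.
The Pigouvian subsidy equals MEB at q*: 3.85 + 1.03×105.7536 = 112.7762.

subsidy = $112.78 per unit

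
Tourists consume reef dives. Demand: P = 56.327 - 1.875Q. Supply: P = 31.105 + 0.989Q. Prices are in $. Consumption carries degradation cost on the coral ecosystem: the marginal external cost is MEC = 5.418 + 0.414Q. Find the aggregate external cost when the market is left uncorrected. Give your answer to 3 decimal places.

$63.768

Market equilibrium (private): 31.105 + 0.989Q = 56.327 - 1.875Q → Q_m = 8.8066.
Total external cost = ∫₀^{Q_m} (5.418 + 0.414Q) dQ = 5.418×8.8066 + ½×0.414×8.8066² = 63.7683.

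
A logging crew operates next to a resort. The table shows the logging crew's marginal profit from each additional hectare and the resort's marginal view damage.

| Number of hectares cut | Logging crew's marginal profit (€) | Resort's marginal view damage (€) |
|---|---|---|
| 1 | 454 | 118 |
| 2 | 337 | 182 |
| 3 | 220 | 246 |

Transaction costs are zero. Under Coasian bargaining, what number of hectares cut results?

2

Bargaining reaches the level where marginal profit last exceeds marginal view damage.
That holds through level 2 (337 ≥ 182) but not at 3 (220 < 246).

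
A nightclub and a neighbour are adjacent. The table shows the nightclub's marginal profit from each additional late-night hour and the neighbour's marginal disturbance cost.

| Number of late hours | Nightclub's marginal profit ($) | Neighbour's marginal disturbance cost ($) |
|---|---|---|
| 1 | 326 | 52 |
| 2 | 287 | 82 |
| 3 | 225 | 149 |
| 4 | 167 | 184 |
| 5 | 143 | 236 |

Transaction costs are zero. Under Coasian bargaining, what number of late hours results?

3

Bargaining reaches the level where marginal profit last exceeds marginal disturbance cost.
That holds through level 3 (225 ≥ 149) but not at 4 (167 < 184).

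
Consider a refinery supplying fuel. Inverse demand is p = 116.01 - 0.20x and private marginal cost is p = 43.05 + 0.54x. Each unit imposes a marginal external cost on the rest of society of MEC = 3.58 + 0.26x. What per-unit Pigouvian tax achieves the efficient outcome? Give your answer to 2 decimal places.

tax = 21.62 per unit

Social marginal cost = private MC + MEC = 46.63 + 0.80x.
Set SMC = demand: 46.63 + 0.80x = 116.01 - 0.20x → x* = 69.3800.
The Pigouvian tax equals MEC at x*: 3.58 + 0.26×69.3800 = 21.6188.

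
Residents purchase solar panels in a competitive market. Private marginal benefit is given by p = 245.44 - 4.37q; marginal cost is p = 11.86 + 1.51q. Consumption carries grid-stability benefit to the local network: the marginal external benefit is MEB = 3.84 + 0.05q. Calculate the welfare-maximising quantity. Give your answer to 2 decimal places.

Social marginal benefit = demand + MEB = 249.28 - 4.32q.
Set SMB = MC: 249.28 - 4.32q = 11.86 + 1.51q → q* = 40.7238.

q* = 40.72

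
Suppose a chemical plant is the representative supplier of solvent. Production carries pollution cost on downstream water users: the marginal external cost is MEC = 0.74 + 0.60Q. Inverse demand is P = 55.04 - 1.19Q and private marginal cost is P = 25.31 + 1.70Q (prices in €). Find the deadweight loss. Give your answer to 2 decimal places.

DWL = €6.85

Market equilibrium (private): 25.31 + 1.70Q = 55.04 - 1.19Q → Q_m = 10.2872.
Social marginal cost = private MC + MEC = 26.05 + 2.30Q.
Set SMC = demand: 26.05 + 2.30Q = 55.04 - 1.19Q → Q* = 8.3066.
Height of the DWL triangle at Q_m is SMC(Q_m) − demand(Q_m) = MEC(Q_m) = 6.9123.
DWL = ½ × 1.9806 × 6.9123 = 6.8453.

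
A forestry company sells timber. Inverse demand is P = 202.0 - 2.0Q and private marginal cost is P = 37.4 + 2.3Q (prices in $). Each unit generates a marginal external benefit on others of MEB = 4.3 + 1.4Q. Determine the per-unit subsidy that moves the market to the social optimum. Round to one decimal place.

subsidy = $85.8 per unit

Social marginal cost = private MC − MEB = 33.1 + 0.9Q.
Set SMC = demand: 33.1 + 0.9Q = 202.0 - 2.0Q → Q* = 58.2414.
The Pigouvian subsidy equals MEB at Q*: 4.3 + 1.4×58.2414 = 85.8380.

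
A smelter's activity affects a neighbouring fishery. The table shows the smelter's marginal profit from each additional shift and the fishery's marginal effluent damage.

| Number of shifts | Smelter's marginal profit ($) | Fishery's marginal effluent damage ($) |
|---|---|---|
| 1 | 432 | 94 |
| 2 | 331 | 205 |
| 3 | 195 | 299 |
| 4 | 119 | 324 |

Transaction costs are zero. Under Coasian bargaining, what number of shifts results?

2

Bargaining reaches the level where marginal profit last exceeds marginal effluent damage.
That holds through level 2 (331 ≥ 205) but not at 3 (195 < 299).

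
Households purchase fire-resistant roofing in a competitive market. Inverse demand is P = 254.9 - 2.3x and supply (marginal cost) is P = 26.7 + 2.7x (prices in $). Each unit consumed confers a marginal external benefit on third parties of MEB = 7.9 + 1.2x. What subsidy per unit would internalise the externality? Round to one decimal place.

Social marginal benefit = demand + MEB = 262.8 - 1.1x.
Set SMB = MC: 262.8 - 1.1x = 26.7 + 2.7x → x* = 62.1316.
The Pigouvian subsidy equals MEB at x*: 7.9 + 1.2×62.1316 = 82.4579.

subsidy = $82.5 per unit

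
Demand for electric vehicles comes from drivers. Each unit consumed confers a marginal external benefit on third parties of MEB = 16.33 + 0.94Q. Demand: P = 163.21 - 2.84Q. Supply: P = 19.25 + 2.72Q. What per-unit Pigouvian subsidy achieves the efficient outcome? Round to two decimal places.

Social marginal benefit = demand + MEB = 179.54 - 1.90Q.
Set SMB = MC: 179.54 - 1.90Q = 19.25 + 2.72Q → Q* = 34.6948.
The Pigouvian subsidy equals MEB at Q*: 16.33 + 0.94×34.6948 = 48.9431.

subsidy = 48.94 per unit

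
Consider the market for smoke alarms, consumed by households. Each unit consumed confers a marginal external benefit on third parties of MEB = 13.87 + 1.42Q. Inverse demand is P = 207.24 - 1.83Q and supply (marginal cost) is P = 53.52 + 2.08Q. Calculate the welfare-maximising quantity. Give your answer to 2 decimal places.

Social marginal benefit = demand + MEB = 221.11 - 0.41Q.
Set SMB = MC: 221.11 - 0.41Q = 53.52 + 2.08Q → Q* = 67.3052.

Q* = 67.31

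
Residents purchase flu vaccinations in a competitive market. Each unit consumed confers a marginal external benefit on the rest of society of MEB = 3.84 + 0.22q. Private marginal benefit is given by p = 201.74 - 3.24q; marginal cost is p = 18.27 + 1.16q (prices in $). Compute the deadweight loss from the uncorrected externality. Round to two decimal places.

Market equilibrium (private): 18.27 + 1.16q = 201.74 - 3.24q → q_m = 41.6977.
Social marginal benefit = demand + MEB = 205.58 - 3.02q.
Set SMB = MC: 205.58 - 3.02q = 18.27 + 1.16q → q* = 44.8110.
The loss is the area between SMB and MC from q* to q_m; with linear curves that's a triangle of height MEB(q_m).
DWL = ½ × 3.1133 × 13.0135 = 20.2575.

DWL = $20.26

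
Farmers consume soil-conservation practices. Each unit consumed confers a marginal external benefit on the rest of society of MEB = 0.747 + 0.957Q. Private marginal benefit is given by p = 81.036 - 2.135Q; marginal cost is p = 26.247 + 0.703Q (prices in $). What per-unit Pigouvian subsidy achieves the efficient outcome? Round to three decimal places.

subsidy = $29.002 per unit

Social marginal benefit = demand + MEB = 81.783 - 1.178Q.
Set SMB = MC: 81.783 - 1.178Q = 26.247 + 0.703Q → Q* = 29.5247.
The Pigouvian subsidy equals MEB at Q*: 0.747 + 0.957×29.5247 = 29.0021.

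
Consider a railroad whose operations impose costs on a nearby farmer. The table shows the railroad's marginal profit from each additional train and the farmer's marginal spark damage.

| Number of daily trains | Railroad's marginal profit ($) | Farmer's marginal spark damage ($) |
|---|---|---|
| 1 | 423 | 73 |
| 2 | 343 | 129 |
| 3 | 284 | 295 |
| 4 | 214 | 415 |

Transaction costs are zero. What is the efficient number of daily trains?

Bargaining reaches the level where marginal profit last exceeds marginal spark damage.
That holds through level 2 (343 ≥ 129) but not at 3 (284 < 295).

2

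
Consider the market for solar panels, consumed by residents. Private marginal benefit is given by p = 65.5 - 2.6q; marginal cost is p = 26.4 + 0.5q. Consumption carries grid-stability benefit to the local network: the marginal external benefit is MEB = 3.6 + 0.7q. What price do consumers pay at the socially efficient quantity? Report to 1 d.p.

Social marginal benefit = demand + MEB = 69.1 - 1.9q.
Set SMB = MC: 69.1 - 1.9q = 26.4 + 0.5q → q* = 17.7917.
Consumer price on the demand curve at q*: 65.5 − 2.6×17.7917 = 19.2416.

P = 19.2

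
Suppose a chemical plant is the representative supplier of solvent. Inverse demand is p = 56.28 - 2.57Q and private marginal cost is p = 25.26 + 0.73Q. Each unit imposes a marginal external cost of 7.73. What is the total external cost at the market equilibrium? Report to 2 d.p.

72.66

Market equilibrium (private): 25.26 + 0.73Q = 56.28 - 2.57Q → Q_m = 9.4000.
Total external cost = MEC × Q_m = 7.73 × 9.4000 = 72.6620.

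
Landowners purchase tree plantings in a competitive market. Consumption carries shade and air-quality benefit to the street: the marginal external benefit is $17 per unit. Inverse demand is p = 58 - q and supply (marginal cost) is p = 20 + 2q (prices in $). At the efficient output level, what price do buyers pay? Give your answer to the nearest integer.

P = $40

Social marginal benefit = demand + MEB = 75 - q.
Set SMB = MC: 75 - q = 20 + 2q → q* = 18.3333.
Consumer price on the demand curve at q*: 58 − 1×18.3333 = 39.6667.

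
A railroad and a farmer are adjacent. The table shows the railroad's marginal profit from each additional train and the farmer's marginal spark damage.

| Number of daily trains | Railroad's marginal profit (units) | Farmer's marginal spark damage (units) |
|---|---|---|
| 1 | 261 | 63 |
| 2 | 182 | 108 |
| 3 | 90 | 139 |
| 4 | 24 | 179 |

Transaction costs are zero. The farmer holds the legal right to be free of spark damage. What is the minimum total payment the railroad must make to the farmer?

Efficient level: marginal profit ≥ marginal spark damage through level 2, so k* = 2.
With the farmer holding the right, the railroad must at least compensate total damage at k*: 63 + 108 = 171.

171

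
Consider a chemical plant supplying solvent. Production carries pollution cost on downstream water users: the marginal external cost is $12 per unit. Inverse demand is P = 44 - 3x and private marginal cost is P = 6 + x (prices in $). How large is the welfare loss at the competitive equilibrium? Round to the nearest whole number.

Market equilibrium (private): 6 + x = 44 - 3x → x_m = 9.5000.
Social marginal cost = private MC + MEC = 18 + x.
Set SMC = demand: 18 + x = 44 - 3x → x* = 6.5000.
The welfare-loss triangle has base |x_m − x*| and height MEC(x_m) (the vertical gap between SMC and demand is zero at x* and MEC at x_m).
DWL = ½ × 3.0000 × 12.0000 = 18.0000.

DWL = $18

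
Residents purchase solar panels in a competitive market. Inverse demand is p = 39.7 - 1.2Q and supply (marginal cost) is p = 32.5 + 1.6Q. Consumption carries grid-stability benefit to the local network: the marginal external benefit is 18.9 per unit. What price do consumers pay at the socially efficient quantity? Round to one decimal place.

Social marginal benefit = demand + MEB = 58.6 - 1.2Q.
Set SMB = MC: 58.6 - 1.2Q = 32.5 + 1.6Q → Q* = 9.3214.
Consumer price on the demand curve at Q*: 39.7 − 1.2×9.3214 = 28.5143.

P = 28.5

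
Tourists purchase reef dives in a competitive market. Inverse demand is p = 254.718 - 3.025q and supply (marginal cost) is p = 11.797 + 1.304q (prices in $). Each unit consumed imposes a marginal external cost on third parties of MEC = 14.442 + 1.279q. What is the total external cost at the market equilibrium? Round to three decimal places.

Market equilibrium (private): 11.797 + 1.304q = 254.718 - 3.025q → q_m = 56.1148.
Total external cost = ∫₀^{q_m} (14.442 + 1.279q) dq = 14.442×56.1148 + ½×1.279×56.1148² = 2824.1128.

$2824.113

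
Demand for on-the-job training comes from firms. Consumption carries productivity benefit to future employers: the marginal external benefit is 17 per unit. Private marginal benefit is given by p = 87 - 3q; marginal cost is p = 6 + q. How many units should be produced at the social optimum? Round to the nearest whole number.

q* = 25

Social marginal benefit = demand + MEB = 104 - 3q.
Set SMB = MC: 104 - 3q = 6 + q → q* = 24.5000.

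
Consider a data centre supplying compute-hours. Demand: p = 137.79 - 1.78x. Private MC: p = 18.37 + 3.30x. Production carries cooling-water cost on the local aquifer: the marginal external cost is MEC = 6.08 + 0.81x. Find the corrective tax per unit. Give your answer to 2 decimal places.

Social marginal cost = private MC + MEC = 24.45 + 4.11x.
Set SMC = demand: 24.45 + 4.11x = 137.79 - 1.78x → x* = 19.2428.
The Pigouvian tax equals MEC at x*: 6.08 + 0.81×19.2428 = 21.6667.

tax = 21.67 per unit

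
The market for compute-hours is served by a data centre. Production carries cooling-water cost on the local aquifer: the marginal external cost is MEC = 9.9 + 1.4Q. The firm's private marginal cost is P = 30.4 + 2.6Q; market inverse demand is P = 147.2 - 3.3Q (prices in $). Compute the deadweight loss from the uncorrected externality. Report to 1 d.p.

DWL = $96.9

Market equilibrium (private): 30.4 + 2.6Q = 147.2 - 3.3Q → Q_m = 19.7966.
Social marginal cost = private MC + MEC = 40.3 + 4.0Q.
Set SMC = demand: 40.3 + 4.0Q = 147.2 - 3.3Q → Q* = 14.6438.
The loss is the area between SMC and demand from Q* to Q_m; with linear curves that's a triangle of height MEC(Q_m).
DWL = ½ × 5.1528 × 37.6153 = 96.9121.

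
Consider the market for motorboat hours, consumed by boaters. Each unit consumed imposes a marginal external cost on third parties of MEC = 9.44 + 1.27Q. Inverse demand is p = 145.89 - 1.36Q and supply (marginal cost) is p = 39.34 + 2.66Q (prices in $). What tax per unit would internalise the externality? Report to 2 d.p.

tax = $32.75 per unit

Social marginal benefit = demand − MEC = 136.45 - 2.63Q.
Set SMB = MC: 136.45 - 2.63Q = 39.34 + 2.66Q → Q* = 18.3573.
The Pigouvian tax equals MEC at Q*: 9.44 + 1.27×18.3573 = 32.7538.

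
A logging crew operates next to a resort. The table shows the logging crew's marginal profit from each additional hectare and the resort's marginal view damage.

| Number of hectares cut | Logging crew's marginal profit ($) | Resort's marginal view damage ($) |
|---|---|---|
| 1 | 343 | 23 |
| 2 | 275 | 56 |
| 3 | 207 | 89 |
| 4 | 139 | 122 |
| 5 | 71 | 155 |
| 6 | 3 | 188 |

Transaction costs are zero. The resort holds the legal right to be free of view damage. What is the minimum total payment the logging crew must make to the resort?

Efficient level: marginal profit ≥ marginal view damage through level 4, so k* = 4.
With the resort holding the right, the logging crew must at least compensate total damage at k*: 23 + 56 + 89 + 122 = 290.

$290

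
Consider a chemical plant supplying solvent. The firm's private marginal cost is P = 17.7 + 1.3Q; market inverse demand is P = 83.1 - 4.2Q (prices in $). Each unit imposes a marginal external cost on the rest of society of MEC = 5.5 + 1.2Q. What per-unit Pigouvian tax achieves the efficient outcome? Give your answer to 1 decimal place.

Social marginal cost = private MC + MEC = 23.2 + 2.5Q.
Set SMC = demand: 23.2 + 2.5Q = 83.1 - 4.2Q → Q* = 8.9403.
The Pigouvian tax equals MEC at Q*: 5.5 + 1.2×8.9403 = 16.2284.

tax = $16.2 per unit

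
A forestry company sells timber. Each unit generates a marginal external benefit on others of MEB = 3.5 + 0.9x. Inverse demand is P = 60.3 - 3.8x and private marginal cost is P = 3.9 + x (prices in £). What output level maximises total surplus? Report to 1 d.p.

x* = 15.4

Social marginal cost = private MC − MEB = 0.4 + 0.1x.
Set SMC = demand: 0.4 + 0.1x = 60.3 - 3.8x → x* = 15.3590.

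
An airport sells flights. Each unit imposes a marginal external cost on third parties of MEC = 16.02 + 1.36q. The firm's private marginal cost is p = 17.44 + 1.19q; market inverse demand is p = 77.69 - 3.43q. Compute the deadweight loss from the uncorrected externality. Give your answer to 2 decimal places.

Market equilibrium (private): 17.44 + 1.19q = 77.69 - 3.43q → q_m = 13.0411.
Social marginal cost = private MC + MEC = 33.46 + 2.55q.
Set SMC = demand: 33.46 + 2.55q = 77.69 - 3.43q → q* = 7.3963.
Between q* and q_m the wedge SMC − demand runs linearly from 0 to MEC(q_m), so the loss is a triangle.
DWL = ½ × 5.6448 × 33.7559 = 95.2727.

DWL = 95.27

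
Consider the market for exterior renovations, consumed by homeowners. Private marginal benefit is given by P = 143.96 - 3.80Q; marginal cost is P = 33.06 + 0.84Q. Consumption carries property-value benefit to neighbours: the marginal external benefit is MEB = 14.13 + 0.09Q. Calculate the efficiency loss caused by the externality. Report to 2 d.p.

Market equilibrium (private): 33.06 + 0.84Q = 143.96 - 3.80Q → Q_m = 23.9009.
Social marginal benefit = demand + MEB = 158.09 - 3.71Q.
Set SMB = MC: 158.09 - 3.71Q = 33.06 + 0.84Q → Q* = 27.4791.
The loss is the area between SMB and MC from Q* to Q_m; with linear curves that's a triangle of height MEB(Q_m).
DWL = ½ × 3.5782 × 16.2811 = 29.1285.

DWL = 29.13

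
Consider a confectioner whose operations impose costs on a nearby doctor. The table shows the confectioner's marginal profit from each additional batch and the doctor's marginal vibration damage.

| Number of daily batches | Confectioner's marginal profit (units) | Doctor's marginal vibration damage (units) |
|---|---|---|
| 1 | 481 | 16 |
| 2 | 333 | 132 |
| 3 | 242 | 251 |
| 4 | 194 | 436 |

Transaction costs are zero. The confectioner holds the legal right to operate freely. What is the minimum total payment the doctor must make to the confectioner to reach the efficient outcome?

436

Left alone the confectioner would choose level 4 (marginal profit stays positive).
Efficient level: k* = 2 (marginal profit ≥ marginal vibration damage through 2).
The doctor must at least cover the confectioner's forgone profit from cutting 4→2: 242 + 194 = 436.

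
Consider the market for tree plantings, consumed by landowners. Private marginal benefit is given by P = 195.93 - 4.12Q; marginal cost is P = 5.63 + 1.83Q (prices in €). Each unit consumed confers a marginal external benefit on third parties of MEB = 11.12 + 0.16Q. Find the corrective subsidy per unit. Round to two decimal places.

Social marginal benefit = demand + MEB = 207.05 - 3.96Q.
Set SMB = MC: 207.05 - 3.96Q = 5.63 + 1.83Q → Q* = 34.7876.
The Pigouvian subsidy equals MEB at Q*: 11.12 + 0.16×34.7876 = 16.6860.

subsidy = €16.69 per unit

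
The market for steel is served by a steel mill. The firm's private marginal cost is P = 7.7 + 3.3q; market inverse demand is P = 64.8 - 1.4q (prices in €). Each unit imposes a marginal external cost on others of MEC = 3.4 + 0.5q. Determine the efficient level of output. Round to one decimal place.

Social marginal cost = private MC + MEC = 11.1 + 3.8q.
Set SMC = demand: 11.1 + 3.8q = 64.8 - 1.4q → q* = 10.3269.

q* = 10.3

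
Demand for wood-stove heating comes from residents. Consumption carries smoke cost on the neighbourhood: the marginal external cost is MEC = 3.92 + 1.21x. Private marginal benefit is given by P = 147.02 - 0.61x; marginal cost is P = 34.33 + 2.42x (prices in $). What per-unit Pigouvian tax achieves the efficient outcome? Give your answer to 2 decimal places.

tax = $34.96 per unit

Social marginal benefit = demand − MEC = 143.10 - 1.82x.
Set SMB = MC: 143.10 - 1.82x = 34.33 + 2.42x → x* = 25.6533.
The Pigouvian tax equals MEC at x*: 3.92 + 1.21×25.6533 = 34.9605.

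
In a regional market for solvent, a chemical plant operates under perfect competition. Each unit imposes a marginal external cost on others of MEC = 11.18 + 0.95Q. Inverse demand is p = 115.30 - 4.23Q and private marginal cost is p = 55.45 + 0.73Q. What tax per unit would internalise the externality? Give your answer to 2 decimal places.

Social marginal cost = private MC + MEC = 66.63 + 1.68Q.
Set SMC = demand: 66.63 + 1.68Q = 115.30 - 4.23Q → Q* = 8.2352.
The Pigouvian tax equals MEC at Q*: 11.18 + 0.95×8.2352 = 19.0034.

tax = 19.00 per unit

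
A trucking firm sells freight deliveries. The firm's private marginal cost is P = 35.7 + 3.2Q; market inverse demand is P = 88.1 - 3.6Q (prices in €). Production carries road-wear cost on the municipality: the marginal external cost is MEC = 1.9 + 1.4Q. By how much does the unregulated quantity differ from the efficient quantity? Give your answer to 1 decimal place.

Market equilibrium (private): 35.7 + 3.2Q = 88.1 - 3.6Q → Q_m = 7.7059.
Social marginal cost = private MC + MEC = 37.6 + 4.6Q.
Set SMC = demand: 37.6 + 4.6Q = 88.1 - 3.6Q → Q* = 6.1585.
Gap = |7.7059 − 6.1585| = 1.5474.

1.5 units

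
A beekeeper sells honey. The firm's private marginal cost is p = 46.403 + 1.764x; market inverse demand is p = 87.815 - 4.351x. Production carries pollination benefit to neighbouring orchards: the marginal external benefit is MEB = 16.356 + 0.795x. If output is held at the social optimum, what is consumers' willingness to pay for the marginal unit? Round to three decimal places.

P = 40.569

Social marginal cost = private MC − MEB = 30.047 + 0.969x.
Set SMC = demand: 30.047 + 0.969x = 87.815 - 4.351x → x* = 10.8586.
Consumer price on the demand curve at x*: 87.815 − 4.351×10.8586 = 40.5692.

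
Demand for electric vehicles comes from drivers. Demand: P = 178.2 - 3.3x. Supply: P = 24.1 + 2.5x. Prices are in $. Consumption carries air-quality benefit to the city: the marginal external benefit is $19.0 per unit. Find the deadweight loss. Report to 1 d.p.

DWL = $31.1

Market equilibrium (private): 24.1 + 2.5x = 178.2 - 3.3x → x_m = 26.5690.
Social marginal benefit = demand + MEB = 197.2 - 3.3x.
Set SMB = MC: 197.2 - 3.3x = 24.1 + 2.5x → x* = 29.8448.
The loss is the area between SMB and MC from x* to x_m; with linear curves that's a triangle of height MEB(x_m).
DWL = ½ × 3.2758 × 19.0000 = 31.1201.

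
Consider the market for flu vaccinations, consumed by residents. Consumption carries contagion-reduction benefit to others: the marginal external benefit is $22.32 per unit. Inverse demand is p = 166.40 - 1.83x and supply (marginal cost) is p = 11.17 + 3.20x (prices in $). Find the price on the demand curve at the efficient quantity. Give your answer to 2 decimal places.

Social marginal benefit = demand + MEB = 188.72 - 1.83x.
Set SMB = MC: 188.72 - 1.83x = 11.17 + 3.20x → x* = 35.2982.
Consumer price on the demand curve at x*: 166.40 − 1.83×35.2982 = 101.8043.

P = $101.80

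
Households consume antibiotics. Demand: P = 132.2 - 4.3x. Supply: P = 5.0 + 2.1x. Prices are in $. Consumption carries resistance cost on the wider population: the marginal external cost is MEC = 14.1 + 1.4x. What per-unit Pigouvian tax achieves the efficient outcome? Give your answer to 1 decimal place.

tax = $34.4 per unit

Social marginal benefit = demand − MEC = 118.1 - 5.7x.
Set SMB = MC: 118.1 - 5.7x = 5.0 + 2.1x → x* = 14.5000.
The Pigouvian tax equals MEC at x*: 14.1 + 1.4×14.5000 = 34.4000.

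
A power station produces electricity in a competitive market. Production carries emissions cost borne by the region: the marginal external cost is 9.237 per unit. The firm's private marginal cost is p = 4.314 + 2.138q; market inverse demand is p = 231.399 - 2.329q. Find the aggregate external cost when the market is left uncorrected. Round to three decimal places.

Market equilibrium (private): 4.314 + 2.138q = 231.399 - 2.329q → q_m = 50.8361.
Total external cost = MEC × q_m = 9.237 × 50.8361 = 469.5731.

469.573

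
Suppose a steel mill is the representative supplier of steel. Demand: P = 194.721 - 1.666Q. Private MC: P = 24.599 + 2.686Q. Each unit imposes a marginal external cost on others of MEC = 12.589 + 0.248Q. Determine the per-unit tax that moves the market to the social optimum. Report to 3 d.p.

tax = 21.082 per unit

Social marginal cost = private MC + MEC = 37.188 + 2.934Q.
Set SMC = demand: 37.188 + 2.934Q = 194.721 - 1.666Q → Q* = 34.2463.
The Pigouvian tax equals MEC at Q*: 12.589 + 0.248×34.2463 = 21.0821.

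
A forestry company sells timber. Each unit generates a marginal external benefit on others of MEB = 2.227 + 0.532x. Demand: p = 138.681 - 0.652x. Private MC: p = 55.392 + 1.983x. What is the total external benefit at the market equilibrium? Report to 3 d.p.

336.156

Market equilibrium (private): 55.392 + 1.983x = 138.681 - 0.652x → x_m = 31.6087.
Total external benefit = ∫₀^{x_m} (2.227 + 0.532x) dx = 2.227×31.6087 + ½×0.532×31.6087² = 336.1558.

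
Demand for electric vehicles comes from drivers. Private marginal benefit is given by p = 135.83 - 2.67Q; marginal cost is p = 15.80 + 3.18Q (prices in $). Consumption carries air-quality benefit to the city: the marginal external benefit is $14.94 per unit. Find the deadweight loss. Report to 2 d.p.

DWL = $19.08

Market equilibrium (private): 15.80 + 3.18Q = 135.83 - 2.67Q → Q_m = 20.5179.
Social marginal benefit = demand + MEB = 150.77 - 2.67Q.
Set SMB = MC: 150.77 - 2.67Q = 15.80 + 3.18Q → Q* = 23.0718.
Between Q* and Q_m the wedge SMB − MC runs linearly from 0 to MEB(Q_m), so the loss is a triangle.
DWL = ½ × 2.5539 × 14.9400 = 19.0776.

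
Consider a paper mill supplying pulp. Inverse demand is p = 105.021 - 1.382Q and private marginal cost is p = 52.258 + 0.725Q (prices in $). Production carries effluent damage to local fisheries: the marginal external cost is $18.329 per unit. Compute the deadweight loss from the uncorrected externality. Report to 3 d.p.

Market equilibrium (private): 52.258 + 0.725Q = 105.021 - 1.382Q → Q_m = 25.0418.
Social marginal cost = private MC + MEC = 70.587 + 0.725Q.
Set SMC = demand: 70.587 + 0.725Q = 105.021 - 1.382Q → Q* = 16.3427.
Height of the DWL triangle at Q_m is SMC(Q_m) − demand(Q_m) = MEC(Q_m) = 18.3290.
DWL = ½ × 8.6991 × 18.3290 = 79.7229.

DWL = $79.723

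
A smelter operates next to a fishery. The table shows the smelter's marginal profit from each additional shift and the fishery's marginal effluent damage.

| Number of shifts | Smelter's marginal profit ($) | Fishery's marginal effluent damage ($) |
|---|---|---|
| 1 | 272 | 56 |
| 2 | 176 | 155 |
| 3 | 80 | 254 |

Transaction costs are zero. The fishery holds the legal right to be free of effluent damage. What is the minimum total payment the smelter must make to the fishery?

Efficient level: marginal profit ≥ marginal effluent damage through level 2, so k* = 2.
With the fishery holding the right, the smelter must at least compensate total damage at k*: 56 + 155 = 211.

$211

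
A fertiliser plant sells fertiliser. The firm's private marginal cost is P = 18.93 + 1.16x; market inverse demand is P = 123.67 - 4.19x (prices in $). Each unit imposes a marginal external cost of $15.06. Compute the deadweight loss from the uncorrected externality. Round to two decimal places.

DWL = $21.20

Market equilibrium (private): 18.93 + 1.16x = 123.67 - 4.19x → x_m = 19.5776.
Social marginal cost = private MC + MEC = 33.99 + 1.16x.
Set SMC = demand: 33.99 + 1.16x = 123.67 - 4.19x → x* = 16.7626.
Height of the DWL triangle at x_m is SMC(x_m) − demand(x_m) = MEC(x_m) = 15.0600.
DWL = ½ × 2.8150 × 15.0600 = 21.1970.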